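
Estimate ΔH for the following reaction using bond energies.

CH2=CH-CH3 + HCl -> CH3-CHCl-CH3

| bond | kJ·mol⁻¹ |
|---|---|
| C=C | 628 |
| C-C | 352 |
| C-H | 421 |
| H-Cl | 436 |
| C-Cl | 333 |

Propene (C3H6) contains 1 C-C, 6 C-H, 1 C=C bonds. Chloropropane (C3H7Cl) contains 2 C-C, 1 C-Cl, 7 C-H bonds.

ΔH ≈ −42 kJ

Bonds broken (reactants):
  C-C: 1 × 352 = 352
  C-H: 6 × 421 = 2526
  C=C: 1 × 628 = 628
  H-Cl: 1 × 436 = 436
  Σ(broken) = 3942 kJ
Bonds formed (products):
  C-C: 2 × 352 = 704
  C-Cl: 1 × 333 = 333
  C-H: 7 × 421 = 2947
  Σ(formed) = 3984 kJ
ΔH = Σ(broken) − Σ(formed) = 3942 − 3984 = −42 kJ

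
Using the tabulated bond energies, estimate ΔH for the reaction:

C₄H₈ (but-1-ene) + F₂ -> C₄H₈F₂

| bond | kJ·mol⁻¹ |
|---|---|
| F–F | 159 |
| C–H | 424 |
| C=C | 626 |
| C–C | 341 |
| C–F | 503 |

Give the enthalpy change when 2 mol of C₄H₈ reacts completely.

ΔH = −1124 kJ

Bonds broken (reactants):
  C–C: 2 × 341 = 682
  C–H: 8 × 424 = 3392
  C=C: 1 × 626 = 626
  F–F: 1 × 159 = 159
  Σ(broken) = 4859 kJ
Bonds formed (products):
  C–C: 3 × 341 = 1023
  C–F: 2 × 503 = 1006
  C–H: 8 × 424 = 3392
  Σ(formed) = 5421 kJ
ΔH = Σ(broken) − Σ(formed) = 4859 − 5421 = −562 kJ
For 2× the reaction as written: 2 × (−562) = −1124 kJ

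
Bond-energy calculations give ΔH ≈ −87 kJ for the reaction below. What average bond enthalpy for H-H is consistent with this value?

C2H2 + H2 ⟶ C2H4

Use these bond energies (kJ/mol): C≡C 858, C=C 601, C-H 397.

D(H-H) ≈ 450 kJ/mol

Let D be the H-H bond energy.
Σ(broken) = 1×858 + 2×397 + 1×D = 1652 + D
Σ(formed) = 4×397 + 1×601 = 2189
ΔH = Σ(broken) − Σ(formed) = (1652 + D) − (2189) = −537 + D
Setting this equal to −87 kJ gives D = 450 kJ/mol.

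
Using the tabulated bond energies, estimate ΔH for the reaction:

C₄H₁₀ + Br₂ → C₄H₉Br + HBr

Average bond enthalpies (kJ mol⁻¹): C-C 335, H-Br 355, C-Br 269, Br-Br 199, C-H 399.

ΔH ≈ −26 kJ

Bonds broken (reactants):
  Br-Br: 1 × 199 = 199
  C-C: 3 × 335 = 1005
  C-H: 10 × 399 = 3990
  Σ(broken) = 5194 kJ
Bonds formed (products):
  C-Br: 1 × 269 = 269
  C-C: 3 × 335 = 1005
  C-H: 9 × 399 = 3591
  H-Br: 1 × 355 = 355
  Σ(formed) = 5220 kJ
ΔH = Σ(broken) − Σ(formed) = 5194 − 5220 = −26 kJ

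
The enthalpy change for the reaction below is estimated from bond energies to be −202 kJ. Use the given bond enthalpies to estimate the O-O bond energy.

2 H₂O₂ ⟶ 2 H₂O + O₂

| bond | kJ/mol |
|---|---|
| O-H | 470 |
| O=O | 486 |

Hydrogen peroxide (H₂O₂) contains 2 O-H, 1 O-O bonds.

D(O-O) ≈ 142 kJ/mol

Let D be the O-O bond energy.
Σ(broken) = 4×470 + 2×D = 1880 + 2D
Σ(formed) = 4×470 + 1×486 = 2366
ΔH = Σ(broken) − Σ(formed) = (1880 + 2D) − (2366) = −486 + 2D
Setting this equal to −202 kJ gives 2D = 284, so D = 142 kJ/mol.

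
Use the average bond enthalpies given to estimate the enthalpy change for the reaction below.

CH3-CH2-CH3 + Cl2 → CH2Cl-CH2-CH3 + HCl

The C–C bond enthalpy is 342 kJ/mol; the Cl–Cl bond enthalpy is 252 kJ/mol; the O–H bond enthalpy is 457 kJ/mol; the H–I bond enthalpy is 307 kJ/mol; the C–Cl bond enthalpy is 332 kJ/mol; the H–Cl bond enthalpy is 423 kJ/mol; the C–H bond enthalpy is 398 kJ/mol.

ΔH ≈ −105 kJ

Bonds broken (reactants):
  C–C: 2 × 342 = 684
  C–H: 8 × 398 = 3184
  Cl–Cl: 1 × 252 = 252
  Σ(broken) = 4120 kJ
Bonds formed (products):
  C–C: 2 × 342 = 684
  C–Cl: 1 × 332 = 332
  C–H: 7 × 398 = 2786
  H–Cl: 1 × 423 = 423
  Σ(formed) = 4225 kJ
ΔH = Σ(broken) − Σ(formed) = 4120 − 4225 = −105 kJ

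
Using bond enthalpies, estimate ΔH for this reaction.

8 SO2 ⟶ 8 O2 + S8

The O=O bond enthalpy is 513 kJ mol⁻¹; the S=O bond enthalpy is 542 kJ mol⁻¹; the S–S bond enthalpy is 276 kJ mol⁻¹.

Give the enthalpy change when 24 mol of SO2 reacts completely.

Bonds broken (reactants):
  S=O: 16 × 542 = 8672
  Σ(broken) = 8672 kJ
Bonds formed (products):
  O=O: 8 × 513 = 4104
  S–S: 8 × 276 = 2208
  Σ(formed) = 6312 kJ
ΔH = Σ(broken) − Σ(formed) = 8672 − 6312 = +2360 kJ
For 3× the reaction as written: 3 × (+2360) = +7080 kJ

ΔH = +7080 kJ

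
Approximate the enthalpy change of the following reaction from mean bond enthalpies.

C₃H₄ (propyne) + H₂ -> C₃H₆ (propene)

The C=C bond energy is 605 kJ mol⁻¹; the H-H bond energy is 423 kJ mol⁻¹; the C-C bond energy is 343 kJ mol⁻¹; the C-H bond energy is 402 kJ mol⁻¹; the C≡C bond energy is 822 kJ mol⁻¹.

ΔH ≈ −164 kJ

Bonds broken (reactants):
  C≡C: 1 × 822 = 822
  C-C: 1 × 343 = 343
  C-H: 4 × 402 = 1608
  H-H: 1 × 423 = 423
  Σ(broken) = 3196 kJ
Bonds formed (products):
  C-C: 1 × 343 = 343
  C-H: 6 × 402 = 2412
  C=C: 1 × 605 = 605
  Σ(formed) = 3360 kJ
ΔH = Σ(broken) − Σ(formed) = 3196 − 3360 = −164 kJ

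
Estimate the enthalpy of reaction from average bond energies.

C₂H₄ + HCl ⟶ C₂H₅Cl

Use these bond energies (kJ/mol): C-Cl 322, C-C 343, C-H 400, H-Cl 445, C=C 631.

Bonds broken (reactants):
  C-H: 4 × 400 = 1600
  C=C: 1 × 631 = 631
  H-Cl: 1 × 445 = 445
  Σ(broken) = 2676 kJ
Bonds formed (products):
  C-C: 1 × 343 = 343
  C-Cl: 1 × 322 = 322
  C-H: 5 × 400 = 2000
  Σ(formed) = 2665 kJ
ΔH = Σ(broken) − Σ(formed) = 2676 − 2665 = +11 kJ

ΔH ≈ +11 kJ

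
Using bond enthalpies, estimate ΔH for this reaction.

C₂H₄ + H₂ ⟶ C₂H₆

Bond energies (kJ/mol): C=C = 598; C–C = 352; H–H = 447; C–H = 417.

Bonds broken (reactants):
  C–H: 4 × 417 = 1668
  C=C: 1 × 598 = 598
  H–H: 1 × 447 = 447
  Σ(broken) = 2713 kJ
Bonds formed (products):
  C–C: 1 × 352 = 352
  C–H: 6 × 417 = 2502
  Σ(formed) = 2854 kJ
ΔH = Σ(broken) − Σ(formed) = 2713 − 2854 = −141 kJ

ΔH ≈ −141 kJ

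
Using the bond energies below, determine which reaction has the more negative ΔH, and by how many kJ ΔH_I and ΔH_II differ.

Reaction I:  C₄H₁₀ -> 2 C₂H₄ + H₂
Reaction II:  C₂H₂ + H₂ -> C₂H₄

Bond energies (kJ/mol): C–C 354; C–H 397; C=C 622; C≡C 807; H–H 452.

Reaction II, by 317 kJ

Reaction I:
  Bonds broken (reactants):
    C–C: 3 × 354 = 1062
    C–H: 10 × 397 = 3970
    Σ(broken) = 5032 kJ
  Bonds formed (products):
    C–H: 8 × 397 = 3176
    C=C: 2 × 622 = 1244
    H–H: 1 × 452 = 452
    Σ(formed) = 4872 kJ
  ΔH_I = 5032 − 4872 = +160 kJ
Reaction II:
  Bonds broken (reactants):
    C≡C: 1 × 807 = 807
    C–H: 2 × 397 = 794
    H–H: 1 × 452 = 452
    Σ(broken) = 2053 kJ
  Bonds formed (products):
    C–H: 4 × 397 = 1588
    C=C: 1 × 622 = 622
    Σ(formed) = 2210 kJ
  ΔH_II = 2053 − 2210 = −157 kJ
ΔH_I − ΔH_II = +317 kJ, so reaction II has the more negative ΔH; |ΔH_I − ΔH_II| = 317 kJ.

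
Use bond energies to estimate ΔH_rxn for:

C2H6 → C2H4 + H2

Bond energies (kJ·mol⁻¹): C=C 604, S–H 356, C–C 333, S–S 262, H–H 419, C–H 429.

ΔH ≈ +168 kJ

Bonds broken (reactants):
  C–C: 1 × 333 = 333
  C–H: 6 × 429 = 2574
  Σ(broken) = 2907 kJ
Bonds formed (products):
  C–H: 4 × 429 = 1716
  C=C: 1 × 604 = 604
  H–H: 1 × 419 = 419
  Σ(formed) = 2739 kJ
ΔH = Σ(broken) − Σ(formed) = 2907 − 2739 = +168 kJ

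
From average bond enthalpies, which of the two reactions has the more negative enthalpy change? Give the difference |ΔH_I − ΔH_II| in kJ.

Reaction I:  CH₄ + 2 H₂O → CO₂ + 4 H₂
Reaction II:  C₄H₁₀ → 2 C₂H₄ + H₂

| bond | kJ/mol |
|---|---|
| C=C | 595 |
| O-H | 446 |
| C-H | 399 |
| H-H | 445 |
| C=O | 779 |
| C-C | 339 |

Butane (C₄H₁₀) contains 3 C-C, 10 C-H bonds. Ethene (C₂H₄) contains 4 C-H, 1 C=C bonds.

Reaction I:
  Bonds broken (reactants):
    C-H: 4 × 399 = 1596
    O-H: 4 × 446 = 1784
    Σ(broken) = 3380 kJ
  Bonds formed (products):
    C=O: 2 × 779 = 1558
    H-H: 4 × 445 = 1780
    Σ(formed) = 3338 kJ
  ΔH_I = 3380 − 3338 = +42 kJ
Reaction II:
  Bonds broken (reactants):
    C-C: 3 × 339 = 1017
    C-H: 10 × 399 = 3990
    Σ(broken) = 5007 kJ
  Bonds formed (products):
    C-H: 8 × 399 = 3192
    C=C: 2 × 595 = 1190
    H-H: 1 × 445 = 445
    Σ(formed) = 4827 kJ
  ΔH_II = 5007 − 4827 = +180 kJ
ΔH_I − ΔH_II = −138 kJ, so reaction I has the more negative ΔH; |ΔH_I − ΔH_II| = 138 kJ.

Reaction I, by 138 kJ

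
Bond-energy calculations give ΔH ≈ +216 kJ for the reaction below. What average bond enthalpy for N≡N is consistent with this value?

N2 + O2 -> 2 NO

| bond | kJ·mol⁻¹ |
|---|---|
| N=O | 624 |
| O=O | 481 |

D(N≡N) ≈ 983 kJ/mol

Let D be the N≡N bond energy.
Σ(broken) = 1×D + 1×481 = 481 + D
Σ(formed) = 2×624 = 1248
ΔH = Σ(broken) − Σ(formed) = (481 + D) − (1248) = −767 + D
Setting this equal to +216 kJ gives D = 983 kJ/mol.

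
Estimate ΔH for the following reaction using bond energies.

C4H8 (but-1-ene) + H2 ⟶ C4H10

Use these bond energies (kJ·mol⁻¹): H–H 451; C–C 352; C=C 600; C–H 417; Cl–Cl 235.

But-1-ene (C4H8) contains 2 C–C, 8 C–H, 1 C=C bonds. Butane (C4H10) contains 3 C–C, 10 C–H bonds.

ΔH ≈ −135 kJ

Bonds broken (reactants):
  C–C: 2 × 352 = 704
  C–H: 8 × 417 = 3336
  C=C: 1 × 600 = 600
  H–H: 1 × 451 = 451
  Σ(broken) = 5091 kJ
Bonds formed (products):
  C–C: 3 × 352 = 1056
  C–H: 10 × 417 = 4170
  Σ(formed) = 5226 kJ
ΔH = Σ(broken) − Σ(formed) = 5091 − 5226 = −135 kJ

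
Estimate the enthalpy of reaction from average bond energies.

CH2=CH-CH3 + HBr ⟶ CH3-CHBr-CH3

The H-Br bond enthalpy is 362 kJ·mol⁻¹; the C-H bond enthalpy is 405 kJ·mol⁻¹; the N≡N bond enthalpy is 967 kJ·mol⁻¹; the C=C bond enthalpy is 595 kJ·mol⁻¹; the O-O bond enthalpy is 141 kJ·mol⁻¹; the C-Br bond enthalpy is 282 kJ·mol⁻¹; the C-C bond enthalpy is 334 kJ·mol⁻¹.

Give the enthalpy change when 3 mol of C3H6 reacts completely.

Bonds broken (reactants):
  C-C: 1 × 334 = 334
  C-H: 6 × 405 = 2430
  C=C: 1 × 595 = 595
  H-Br: 1 × 362 = 362
  Σ(broken) = 3721 kJ
Bonds formed (products):
  C-Br: 1 × 282 = 282
  C-C: 2 × 334 = 668
  C-H: 7 × 405 = 2835
  Σ(formed) = 3785 kJ
ΔH = Σ(broken) − Σ(formed) = 3721 − 3785 = −64 kJ
For 3× the reaction as written: 3 × (−64) = −192 kJ

ΔH = −192 kJ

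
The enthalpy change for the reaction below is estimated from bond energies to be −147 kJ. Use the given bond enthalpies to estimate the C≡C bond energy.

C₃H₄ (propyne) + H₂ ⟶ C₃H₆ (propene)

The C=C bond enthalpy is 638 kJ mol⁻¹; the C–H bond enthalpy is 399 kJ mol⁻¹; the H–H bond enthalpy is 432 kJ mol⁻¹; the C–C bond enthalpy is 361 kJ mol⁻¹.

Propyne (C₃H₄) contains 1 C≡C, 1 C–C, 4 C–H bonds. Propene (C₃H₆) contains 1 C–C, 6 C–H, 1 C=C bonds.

Let D be the C≡C bond energy.
Σ(broken) = 1×D + 1×361 + 4×399 + 1×432 = 2389 + D
Σ(formed) = 1×361 + 6×399 + 1×638 = 3393
ΔH = Σ(broken) − Σ(formed) = (2389 + D) − (3393) = −1004 + D
Setting this equal to −147 kJ gives D = 857 kJ/mol.

D(C≡C) ≈ 857 kJ/mol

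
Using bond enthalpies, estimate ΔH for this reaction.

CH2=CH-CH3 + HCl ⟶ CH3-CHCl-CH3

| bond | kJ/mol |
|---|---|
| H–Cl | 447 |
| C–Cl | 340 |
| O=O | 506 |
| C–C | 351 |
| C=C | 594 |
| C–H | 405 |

ΔH ≈ −55 kJ

Bonds broken (reactants):
  C–C: 1 × 351 = 351
  C–H: 6 × 405 = 2430
  C=C: 1 × 594 = 594
  H–Cl: 1 × 447 = 447
  Σ(broken) = 3822 kJ
Bonds formed (products):
  C–C: 2 × 351 = 702
  C–Cl: 1 × 340 = 340
  C–H: 7 × 405 = 2835
  Σ(formed) = 3877 kJ
ΔH = Σ(broken) − Σ(formed) = 3822 − 3877 = −55 kJ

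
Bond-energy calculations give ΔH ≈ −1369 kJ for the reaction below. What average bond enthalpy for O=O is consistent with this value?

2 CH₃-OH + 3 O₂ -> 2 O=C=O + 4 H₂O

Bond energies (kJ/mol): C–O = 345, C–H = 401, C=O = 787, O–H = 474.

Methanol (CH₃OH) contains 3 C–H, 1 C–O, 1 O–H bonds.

D(O=O) ≈ 509 kJ/mol

Let D be the O=O bond energy.
Σ(broken) = 6×401 + 2×345 + 2×474 + 3×D = 4044 + 3D
Σ(formed) = 4×787 + 8×474 = 6940
ΔH = Σ(broken) − Σ(formed) = (4044 + 3D) − (6940) = −2896 + 3D
Setting this equal to −1369 kJ gives 3D = 1527, so D = 509 kJ/mol.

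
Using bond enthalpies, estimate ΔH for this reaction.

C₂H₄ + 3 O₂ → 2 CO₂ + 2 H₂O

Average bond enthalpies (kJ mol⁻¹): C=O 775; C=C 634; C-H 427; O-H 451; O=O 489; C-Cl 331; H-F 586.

ΔH ≈ −1095 kJ

Bonds broken (reactants):
  C-H: 4 × 427 = 1708
  C=C: 1 × 634 = 634
  O=O: 3 × 489 = 1467
  Σ(broken) = 3809 kJ
Bonds formed (products):
  C=O: 4 × 775 = 3100
  O-H: 4 × 451 = 1804
  Σ(formed) = 4904 kJ
ΔH = Σ(broken) − Σ(formed) = 3809 − 4904 = −1095 kJ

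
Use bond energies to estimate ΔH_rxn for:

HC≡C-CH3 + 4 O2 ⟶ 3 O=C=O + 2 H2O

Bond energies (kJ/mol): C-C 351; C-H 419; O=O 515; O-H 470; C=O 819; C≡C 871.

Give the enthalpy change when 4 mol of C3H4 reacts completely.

ΔH = −7344 kJ

Bonds broken (reactants):
  C≡C: 1 × 871 = 871
  C-C: 1 × 351 = 351
  C-H: 4 × 419 = 1676
  O=O: 4 × 515 = 2060
  Σ(broken) = 4958 kJ
Bonds formed (products):
  C=O: 6 × 819 = 4914
  O-H: 4 × 470 = 1880
  Σ(formed) = 6794 kJ
ΔH = Σ(broken) − Σ(formed) = 4958 − 6794 = −1836 kJ
For 4× the reaction as written: 4 × (−1836) = −7344 kJ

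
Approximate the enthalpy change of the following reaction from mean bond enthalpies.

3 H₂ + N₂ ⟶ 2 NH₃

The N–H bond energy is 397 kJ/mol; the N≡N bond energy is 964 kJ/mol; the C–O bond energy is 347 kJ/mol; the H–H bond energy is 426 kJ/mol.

Bonds broken (reactants):
  H–H: 3 × 426 = 1278
  N≡N: 1 × 964 = 964
  Σ(broken) = 2242 kJ
Bonds formed (products):
  N–H: 6 × 397 = 2382
  Σ(formed) = 2382 kJ
ΔH = Σ(broken) − Σ(formed) = 2242 − 2382 = −140 kJ

ΔH ≈ −140 kJ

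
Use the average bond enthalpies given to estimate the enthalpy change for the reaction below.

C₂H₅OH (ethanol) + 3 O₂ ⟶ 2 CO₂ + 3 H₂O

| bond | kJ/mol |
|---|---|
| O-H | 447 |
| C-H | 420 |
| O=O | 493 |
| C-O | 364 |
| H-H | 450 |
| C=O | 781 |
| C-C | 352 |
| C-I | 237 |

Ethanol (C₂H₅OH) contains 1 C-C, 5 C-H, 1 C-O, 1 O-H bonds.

Bonds broken (reactants):
  C-C: 1 × 352 = 352
  C-H: 5 × 420 = 2100
  C-O: 1 × 364 = 364
  O-H: 1 × 447 = 447
  O=O: 3 × 493 = 1479
  Σ(broken) = 4742 kJ
Bonds formed (products):
  C=O: 4 × 781 = 3124
  O-H: 6 × 447 = 2682
  Σ(formed) = 5806 kJ
ΔH = Σ(broken) − Σ(formed) = 4742 − 5806 = −1064 kJ

ΔH ≈ −1064 kJ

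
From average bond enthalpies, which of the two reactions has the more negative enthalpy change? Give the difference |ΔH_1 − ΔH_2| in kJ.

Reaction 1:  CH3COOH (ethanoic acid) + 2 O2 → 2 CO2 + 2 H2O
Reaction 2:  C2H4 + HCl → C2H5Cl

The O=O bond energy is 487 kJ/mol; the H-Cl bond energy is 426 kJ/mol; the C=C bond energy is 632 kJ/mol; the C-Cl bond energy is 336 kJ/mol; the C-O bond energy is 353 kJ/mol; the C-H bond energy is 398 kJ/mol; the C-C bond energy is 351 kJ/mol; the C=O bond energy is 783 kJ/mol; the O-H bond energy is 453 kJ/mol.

Reaction 1:
  Bonds broken (reactants):
    C-C: 1 × 351 = 351
    C-H: 3 × 398 = 1194
    C-O: 1 × 353 = 353
    C=O: 1 × 783 = 783
    O-H: 1 × 453 = 453
    O=O: 2 × 487 = 974
    Σ(broken) = 4108 kJ
  Bonds formed (products):
    C=O: 4 × 783 = 3132
    O-H: 4 × 453 = 1812
    Σ(formed) = 4944 kJ
  ΔH_1 = 4108 − 4944 = −836 kJ
Reaction 2:
  Bonds broken (reactants):
    C-H: 4 × 398 = 1592
    C=C: 1 × 632 = 632
    H-Cl: 1 × 426 = 426
    Σ(broken) = 2650 kJ
  Bonds formed (products):
    C-C: 1 × 351 = 351
    C-Cl: 1 × 336 = 336
    C-H: 5 × 398 = 1990
    Σ(formed) = 2677 kJ
  ΔH_2 = 2650 − 2677 = −27 kJ
ΔH_1 − ΔH_2 = −809 kJ, so reaction 1 has the more negative ΔH; |ΔH_1 − ΔH_2| = 809 kJ.

Reaction 1, by 809 kJ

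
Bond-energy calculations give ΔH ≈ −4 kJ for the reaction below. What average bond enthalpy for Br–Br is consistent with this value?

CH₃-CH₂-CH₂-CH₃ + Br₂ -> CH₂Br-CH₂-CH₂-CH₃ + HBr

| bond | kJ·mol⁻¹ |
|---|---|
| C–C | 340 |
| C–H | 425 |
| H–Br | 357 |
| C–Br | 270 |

Let D be the Br–Br bond energy.
Σ(broken) = 1×D + 3×340 + 10×425 = 5270 + D
Σ(formed) = 1×270 + 3×340 + 9×425 + 1×357 = 5472
ΔH = Σ(broken) − Σ(formed) = (5270 + D) − (5472) = −202 + D
Setting this equal to −4 kJ gives D = 198 kJ/mol.

D(Br–Br) ≈ 198 kJ/mol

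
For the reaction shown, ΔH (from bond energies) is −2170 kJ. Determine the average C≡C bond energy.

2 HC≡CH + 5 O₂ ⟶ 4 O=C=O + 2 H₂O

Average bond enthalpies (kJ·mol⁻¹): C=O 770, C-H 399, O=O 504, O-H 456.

Let D be the C≡C bond energy.
Σ(broken) = 2×D + 4×399 + 5×504 = 4116 + 2D
Σ(formed) = 8×770 + 4×456 = 7984
ΔH = Σ(broken) − Σ(formed) = (4116 + 2D) − (7984) = −3868 + 2D
Setting this equal to −2170 kJ gives 2D = 1698, so D = 849 kJ/mol.

D(C≡C) ≈ 849 kJ/mol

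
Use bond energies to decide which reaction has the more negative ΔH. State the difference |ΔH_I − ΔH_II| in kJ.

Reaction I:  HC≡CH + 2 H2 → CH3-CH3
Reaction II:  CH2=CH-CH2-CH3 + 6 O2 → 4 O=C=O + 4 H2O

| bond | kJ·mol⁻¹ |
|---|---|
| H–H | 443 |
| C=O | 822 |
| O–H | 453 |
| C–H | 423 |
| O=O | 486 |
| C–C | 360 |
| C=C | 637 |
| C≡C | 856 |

Reaction II, by 2233 kJ

Reaction I:
  Bonds broken (reactants):
    C≡C: 1 × 856 = 856
    C–H: 2 × 423 = 846
    H–H: 2 × 443 = 886
    Σ(broken) = 2588 kJ
  Bonds formed (products):
    C–C: 1 × 360 = 360
    C–H: 6 × 423 = 2538
    Σ(formed) = 2898 kJ
  ΔH_I = 2588 − 2898 = −310 kJ
Reaction II:
  Bonds broken (reactants):
    C–C: 2 × 360 = 720
    C–H: 8 × 423 = 3384
    C=C: 1 × 637 = 637
    O=O: 6 × 486 = 2916
    Σ(broken) = 7657 kJ
  Bonds formed (products):
    C=O: 8 × 822 = 6576
    O–H: 8 × 453 = 3624
    Σ(formed) = 10200 kJ
  ΔH_II = 7657 − 10200 = −2543 kJ
ΔH_I − ΔH_II = +2233 kJ, so reaction II has the more negative ΔH; |ΔH_I − ΔH_II| = 2233 kJ.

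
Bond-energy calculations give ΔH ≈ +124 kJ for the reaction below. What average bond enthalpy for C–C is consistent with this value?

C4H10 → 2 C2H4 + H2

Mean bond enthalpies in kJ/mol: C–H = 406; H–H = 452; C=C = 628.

Let D be the C–C bond energy.
Σ(broken) = 3×D + 10×406 = 4060 + 3D
Σ(formed) = 8×406 + 2×628 + 1×452 = 4956
ΔH = Σ(broken) − Σ(formed) = (4060 + 3D) − (4956) = −896 + 3D
Setting this equal to +124 kJ gives 3D = 1020, so D = 340 kJ/mol.

D(C–C) ≈ 340 kJ/mol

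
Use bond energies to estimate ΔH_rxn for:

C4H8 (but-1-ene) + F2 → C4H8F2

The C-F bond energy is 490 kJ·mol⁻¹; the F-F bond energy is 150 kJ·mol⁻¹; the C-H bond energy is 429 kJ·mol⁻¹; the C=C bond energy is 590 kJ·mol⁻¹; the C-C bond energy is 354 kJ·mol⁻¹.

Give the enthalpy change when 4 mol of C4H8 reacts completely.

ΔH = −2376 kJ

Bonds broken (reactants):
  C-C: 2 × 354 = 708
  C-H: 8 × 429 = 3432
  C=C: 1 × 590 = 590
  F-F: 1 × 150 = 150
  Σ(broken) = 4880 kJ
Bonds formed (products):
  C-C: 3 × 354 = 1062
  C-F: 2 × 490 = 980
  C-H: 8 × 429 = 3432
  Σ(formed) = 5474 kJ
ΔH = Σ(broken) − Σ(formed) = 4880 − 5474 = −594 kJ
For 4× the reaction as written: 4 × (−594) = −2376 kJ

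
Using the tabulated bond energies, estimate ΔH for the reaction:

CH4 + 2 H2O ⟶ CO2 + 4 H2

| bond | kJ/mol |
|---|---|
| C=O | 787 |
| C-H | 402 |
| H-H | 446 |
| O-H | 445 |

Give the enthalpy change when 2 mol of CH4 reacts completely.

ΔH = +60 kJ

Bonds broken (reactants):
  C-H: 4 × 402 = 1608
  O-H: 4 × 445 = 1780
  Σ(broken) = 3388 kJ
Bonds formed (products):
  C=O: 2 × 787 = 1574
  H-H: 4 × 446 = 1784
  Σ(formed) = 3358 kJ
ΔH = Σ(broken) − Σ(formed) = 3388 − 3358 = +30 kJ
For 2× the reaction as written: 2 × (+30) = +60 kJ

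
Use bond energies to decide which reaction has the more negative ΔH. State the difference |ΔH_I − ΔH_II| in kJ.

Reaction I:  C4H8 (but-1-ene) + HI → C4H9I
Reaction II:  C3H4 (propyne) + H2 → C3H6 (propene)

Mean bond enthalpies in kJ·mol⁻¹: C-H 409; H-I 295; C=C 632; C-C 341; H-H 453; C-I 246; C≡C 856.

Reaction I:
  Bonds broken (reactants):
    C-C: 2 × 341 = 682
    C-H: 8 × 409 = 3272
    C=C: 1 × 632 = 632
    H-I: 1 × 295 = 295
    Σ(broken) = 4881 kJ
  Bonds formed (products):
    C-C: 3 × 341 = 1023
    C-H: 9 × 409 = 3681
    C-I: 1 × 246 = 246
    Σ(formed) = 4950 kJ
  ΔH_I = 4881 − 4950 = −69 kJ
Reaction II:
  Bonds broken (reactants):
    C≡C: 1 × 856 = 856
    C-C: 1 × 341 = 341
    C-H: 4 × 409 = 1636
    H-H: 1 × 453 = 453
    Σ(broken) = 3286 kJ
  Bonds formed (products):
    C-C: 1 × 341 = 341
    C-H: 6 × 409 = 2454
    C=C: 1 × 632 = 632
    Σ(formed) = 3427 kJ
  ΔH_II = 3286 − 3427 = −141 kJ
ΔH_I − ΔH_II = +72 kJ, so reaction II has the more negative ΔH; |ΔH_I − ΔH_II| = 72 kJ.

Reaction II, by 72 kJ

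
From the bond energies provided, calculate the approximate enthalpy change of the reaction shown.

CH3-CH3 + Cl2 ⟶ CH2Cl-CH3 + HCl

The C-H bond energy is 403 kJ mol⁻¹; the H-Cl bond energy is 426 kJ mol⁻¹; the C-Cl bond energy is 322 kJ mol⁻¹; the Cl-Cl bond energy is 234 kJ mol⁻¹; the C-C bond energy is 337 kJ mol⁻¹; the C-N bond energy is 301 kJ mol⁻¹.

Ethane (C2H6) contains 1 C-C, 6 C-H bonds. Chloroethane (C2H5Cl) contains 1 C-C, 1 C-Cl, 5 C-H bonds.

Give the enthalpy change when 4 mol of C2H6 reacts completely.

ΔH = −444 kJ

Bonds broken (reactants):
  C-C: 1 × 337 = 337
  C-H: 6 × 403 = 2418
  Cl-Cl: 1 × 234 = 234
  Σ(broken) = 2989 kJ
Bonds formed (products):
  C-C: 1 × 337 = 337
  C-Cl: 1 × 322 = 322
  C-H: 5 × 403 = 2015
  H-Cl: 1 × 426 = 426
  Σ(formed) = 3100 kJ
ΔH = Σ(broken) − Σ(formed) = 2989 − 3100 = −111 kJ
For 4× the reaction as written: 4 × (−111) = −444 kJ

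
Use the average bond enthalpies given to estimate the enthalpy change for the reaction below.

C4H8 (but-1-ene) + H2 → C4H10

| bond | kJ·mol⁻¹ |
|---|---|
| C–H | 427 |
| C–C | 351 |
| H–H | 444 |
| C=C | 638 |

Bonds broken (reactants):
  C–C: 2 × 351 = 702
  C–H: 8 × 427 = 3416
  C=C: 1 × 638 = 638
  H–H: 1 × 444 = 444
  Σ(broken) = 5200 kJ
Bonds formed (products):
  C–C: 3 × 351 = 1053
  C–H: 10 × 427 = 4270
  Σ(formed) = 5323 kJ
ΔH = Σ(broken) − Σ(formed) = 5200 − 5323 = −123 kJ

ΔH ≈ −123 kJ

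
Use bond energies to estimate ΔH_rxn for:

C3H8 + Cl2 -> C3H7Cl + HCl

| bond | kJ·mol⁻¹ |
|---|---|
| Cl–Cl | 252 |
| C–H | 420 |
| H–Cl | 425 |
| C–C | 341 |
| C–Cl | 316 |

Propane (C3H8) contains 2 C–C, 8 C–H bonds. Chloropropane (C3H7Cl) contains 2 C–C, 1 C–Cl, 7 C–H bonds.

Bonds broken (reactants):
  C–C: 2 × 341 = 682
  C–H: 8 × 420 = 3360
  Cl–Cl: 1 × 252 = 252
  Σ(broken) = 4294 kJ
Bonds formed (products):
  C–C: 2 × 341 = 682
  C–Cl: 1 × 316 = 316
  C–H: 7 × 420 = 2940
  H–Cl: 1 × 425 = 425
  Σ(formed) = 4363 kJ
ΔH = Σ(broken) − Σ(formed) = 4294 − 4363 = −69 kJ

ΔH ≈ −69 kJ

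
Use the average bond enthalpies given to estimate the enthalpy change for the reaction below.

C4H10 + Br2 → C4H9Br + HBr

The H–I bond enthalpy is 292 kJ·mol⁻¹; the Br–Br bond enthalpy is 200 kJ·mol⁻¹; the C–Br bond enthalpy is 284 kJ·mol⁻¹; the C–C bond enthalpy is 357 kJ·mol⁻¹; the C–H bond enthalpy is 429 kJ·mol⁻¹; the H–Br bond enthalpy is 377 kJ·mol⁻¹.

ΔH ≈ −32 kJ

Bonds broken (reactants):
  Br–Br: 1 × 200 = 200
  C–C: 3 × 357 = 1071
  C–H: 10 × 429 = 4290
  Σ(broken) = 5561 kJ
Bonds formed (products):
  C–Br: 1 × 284 = 284
  C–C: 3 × 357 = 1071
  C–H: 9 × 429 = 3861
  H–Br: 1 × 377 = 377
  Σ(formed) = 5593 kJ
ΔH = Σ(broken) − Σ(formed) = 5561 − 5593 = −32 kJ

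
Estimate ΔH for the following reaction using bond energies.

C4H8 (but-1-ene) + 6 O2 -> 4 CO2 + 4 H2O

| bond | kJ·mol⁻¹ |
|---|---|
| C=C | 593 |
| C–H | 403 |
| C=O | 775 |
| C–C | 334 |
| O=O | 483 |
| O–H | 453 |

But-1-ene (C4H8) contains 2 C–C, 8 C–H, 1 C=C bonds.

Bonds broken (reactants):
  C–C: 2 × 334 = 668
  C–H: 8 × 403 = 3224
  C=C: 1 × 593 = 593
  O=O: 6 × 483 = 2898
  Σ(broken) = 7383 kJ
Bonds formed (products):
  C=O: 8 × 775 = 6200
  O–H: 8 × 453 = 3624
  Σ(formed) = 9824 kJ
ΔH = Σ(broken) − Σ(formed) = 7383 − 9824 = −2441 kJ

ΔH ≈ −2441 kJ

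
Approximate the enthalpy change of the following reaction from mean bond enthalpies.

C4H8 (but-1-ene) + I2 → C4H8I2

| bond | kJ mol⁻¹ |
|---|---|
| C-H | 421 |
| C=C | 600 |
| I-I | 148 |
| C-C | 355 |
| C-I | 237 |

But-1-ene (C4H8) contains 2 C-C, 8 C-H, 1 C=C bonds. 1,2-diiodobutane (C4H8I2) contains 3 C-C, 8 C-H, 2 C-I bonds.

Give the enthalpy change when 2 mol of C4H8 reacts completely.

ΔH = −162 kJ

Bonds broken (reactants):
  C-C: 2 × 355 = 710
  C-H: 8 × 421 = 3368
  C=C: 1 × 600 = 600
  I-I: 1 × 148 = 148
  Σ(broken) = 4826 kJ
Bonds formed (products):
  C-C: 3 × 355 = 1065
  C-H: 8 × 421 = 3368
  C-I: 2 × 237 = 474
  Σ(formed) = 4907 kJ
ΔH = Σ(broken) − Σ(formed) = 4826 − 4907 = −81 kJ
For 2× the reaction as written: 2 × (−81) = −162 kJ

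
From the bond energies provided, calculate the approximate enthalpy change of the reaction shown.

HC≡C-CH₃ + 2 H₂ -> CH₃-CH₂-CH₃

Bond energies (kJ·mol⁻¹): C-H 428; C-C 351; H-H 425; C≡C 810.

ΔH ≈ −403 kJ

Bonds broken (reactants):
  C≡C: 1 × 810 = 810
  C-C: 1 × 351 = 351
  C-H: 4 × 428 = 1712
  H-H: 2 × 425 = 850
  Σ(broken) = 3723 kJ
Bonds formed (products):
  C-C: 2 × 351 = 702
  C-H: 8 × 428 = 3424
  Σ(formed) = 4126 kJ
ΔH = Σ(broken) − Σ(formed) = 3723 − 4126 = −403 kJ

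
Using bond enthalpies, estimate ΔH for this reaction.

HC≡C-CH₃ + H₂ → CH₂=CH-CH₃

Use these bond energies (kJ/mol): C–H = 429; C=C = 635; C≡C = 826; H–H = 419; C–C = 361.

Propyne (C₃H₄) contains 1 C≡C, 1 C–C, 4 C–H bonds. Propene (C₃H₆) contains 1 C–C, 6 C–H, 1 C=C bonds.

Bonds broken (reactants):
  C≡C: 1 × 826 = 826
  C–C: 1 × 361 = 361
  C–H: 4 × 429 = 1716
  H–H: 1 × 419 = 419
  Σ(broken) = 3322 kJ
Bonds formed (products):
  C–C: 1 × 361 = 361
  C–H: 6 × 429 = 2574
  C=C: 1 × 635 = 635
  Σ(formed) = 3570 kJ
ΔH = Σ(broken) − Σ(formed) = 3322 − 3570 = −248 kJ

ΔH ≈ −248 kJ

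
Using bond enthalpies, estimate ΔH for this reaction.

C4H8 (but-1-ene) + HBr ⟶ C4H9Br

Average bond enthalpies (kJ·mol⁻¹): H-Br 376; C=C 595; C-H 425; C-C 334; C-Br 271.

ΔH ≈ −59 kJ

Bonds broken (reactants):
  C-C: 2 × 334 = 668
  C-H: 8 × 425 = 3400
  C=C: 1 × 595 = 595
  H-Br: 1 × 376 = 376
  Σ(broken) = 5039 kJ
Bonds formed (products):
  C-Br: 1 × 271 = 271
  C-C: 3 × 334 = 1002
  C-H: 9 × 425 = 3825
  Σ(formed) = 5098 kJ
ΔH = Σ(broken) − Σ(formed) = 5039 − 5098 = −59 kJ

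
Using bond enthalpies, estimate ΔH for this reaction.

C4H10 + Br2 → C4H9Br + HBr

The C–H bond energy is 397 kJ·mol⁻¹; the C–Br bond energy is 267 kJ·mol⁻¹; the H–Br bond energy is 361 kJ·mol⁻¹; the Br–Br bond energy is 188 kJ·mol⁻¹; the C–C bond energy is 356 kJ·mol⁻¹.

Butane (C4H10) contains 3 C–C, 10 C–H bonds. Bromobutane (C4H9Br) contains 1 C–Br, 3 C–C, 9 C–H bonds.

Bonds broken (reactants):
  Br–Br: 1 × 188 = 188
  C–C: 3 × 356 = 1068
  C–H: 10 × 397 = 3970
  Σ(broken) = 5226 kJ
Bonds formed (products):
  C–Br: 1 × 267 = 267
  C–C: 3 × 356 = 1068
  C–H: 9 × 397 = 3573
  H–Br: 1 × 361 = 361
  Σ(formed) = 5269 kJ
ΔH = Σ(broken) − Σ(formed) = 5226 − 5269 = −43 kJ

ΔH ≈ −43 kJ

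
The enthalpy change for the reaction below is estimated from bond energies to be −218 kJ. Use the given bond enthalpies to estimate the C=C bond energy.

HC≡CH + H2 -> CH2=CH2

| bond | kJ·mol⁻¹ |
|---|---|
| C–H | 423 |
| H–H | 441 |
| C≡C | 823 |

D(C=C) ≈ 636 kJ/mol

Let D be the C=C bond energy.
Σ(broken) = 1×823 + 2×423 + 1×441 = 2110
Σ(formed) = 4×423 + 1×D = 1692 + D
ΔH = Σ(broken) − Σ(formed) = (2110) − (1692 + D) = +418 − D
Setting this equal to −218 kJ gives D = 636 kJ/mol.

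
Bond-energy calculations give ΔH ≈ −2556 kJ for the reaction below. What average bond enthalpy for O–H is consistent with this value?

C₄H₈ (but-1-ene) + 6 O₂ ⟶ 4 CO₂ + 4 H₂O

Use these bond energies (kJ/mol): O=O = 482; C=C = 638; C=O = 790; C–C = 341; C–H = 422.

D(O–H) ≈ 478 kJ/mol

Let D be the O–H bond energy.
Σ(broken) = 2×341 + 8×422 + 1×638 + 6×482 = 7588
Σ(formed) = 8×790 + 8×D = 6320 + 8D
ΔH = Σ(broken) − Σ(formed) = (7588) − (6320 + 8D) = +1268 − 8D
Setting this equal to −2556 kJ gives 8D = 3824, so D = 478 kJ/mol.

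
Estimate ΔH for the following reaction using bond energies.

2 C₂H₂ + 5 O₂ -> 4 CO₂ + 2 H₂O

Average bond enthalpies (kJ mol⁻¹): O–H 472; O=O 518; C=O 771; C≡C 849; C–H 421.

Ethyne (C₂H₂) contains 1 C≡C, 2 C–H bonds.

Bonds broken (reactants):
  C≡C: 2 × 849 = 1698
  C–H: 4 × 421 = 1684
  O=O: 5 × 518 = 2590
  Σ(broken) = 5972 kJ
Bonds formed (products):
  C=O: 8 × 771 = 6168
  O–H: 4 × 472 = 1888
  Σ(formed) = 8056 kJ
ΔH = Σ(broken) − Σ(formed) = 5972 − 8056 = −2084 kJ

ΔH ≈ −2084 kJ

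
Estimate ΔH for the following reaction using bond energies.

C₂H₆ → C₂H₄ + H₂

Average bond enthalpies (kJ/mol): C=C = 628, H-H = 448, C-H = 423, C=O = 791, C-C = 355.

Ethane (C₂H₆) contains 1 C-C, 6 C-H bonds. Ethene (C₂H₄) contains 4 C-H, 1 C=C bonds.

ΔH ≈ +125 kJ

Bonds broken (reactants):
  C-C: 1 × 355 = 355
  C-H: 6 × 423 = 2538
  Σ(broken) = 2893 kJ
Bonds formed (products):
  C-H: 4 × 423 = 1692
  C=C: 1 × 628 = 628
  H-H: 1 × 448 = 448
  Σ(formed) = 2768 kJ
ΔH = Σ(broken) − Σ(formed) = 2893 − 2768 = +125 kJ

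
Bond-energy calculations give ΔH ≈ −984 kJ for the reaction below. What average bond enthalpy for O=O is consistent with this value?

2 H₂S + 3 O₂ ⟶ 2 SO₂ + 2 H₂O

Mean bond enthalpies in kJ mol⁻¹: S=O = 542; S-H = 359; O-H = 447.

D(O=O) ≈ 512 kJ/mol

Let D be the O=O bond energy.
Σ(broken) = 3×D + 4×359 = 1436 + 3D
Σ(formed) = 4×447 + 4×542 = 3956
ΔH = Σ(broken) − Σ(formed) = (1436 + 3D) − (3956) = −2520 + 3D
Setting this equal to −984 kJ gives 3D = 1536, so D = 512 kJ/mol.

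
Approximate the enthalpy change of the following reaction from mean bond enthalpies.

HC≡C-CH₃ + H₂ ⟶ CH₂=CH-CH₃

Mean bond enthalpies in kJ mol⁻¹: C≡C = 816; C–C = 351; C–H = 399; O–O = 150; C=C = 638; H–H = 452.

Bonds broken (reactants):
  C≡C: 1 × 816 = 816
  C–C: 1 × 351 = 351
  C–H: 4 × 399 = 1596
  H–H: 1 × 452 = 452
  Σ(broken) = 3215 kJ
Bonds formed (products):
  C–C: 1 × 351 = 351
  C–H: 6 × 399 = 2394
  C=C: 1 × 638 = 638
  Σ(formed) = 3383 kJ
ΔH = Σ(broken) − Σ(formed) = 3215 − 3383 = −168 kJ

ΔH ≈ −168 kJ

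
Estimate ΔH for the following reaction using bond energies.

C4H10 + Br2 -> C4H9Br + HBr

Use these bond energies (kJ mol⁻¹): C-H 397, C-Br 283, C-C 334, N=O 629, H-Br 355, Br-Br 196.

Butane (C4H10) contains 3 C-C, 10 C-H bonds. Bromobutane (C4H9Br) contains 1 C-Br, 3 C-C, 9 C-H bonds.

ΔH ≈ −45 kJ

Bonds broken (reactants):
  Br-Br: 1 × 196 = 196
  C-C: 3 × 334 = 1002
  C-H: 10 × 397 = 3970
  Σ(broken) = 5168 kJ
Bonds formed (products):
  C-Br: 1 × 283 = 283
  C-C: 3 × 334 = 1002
  C-H: 9 × 397 = 3573
  H-Br: 1 × 355 = 355
  Σ(formed) = 5213 kJ
ΔH = Σ(broken) − Σ(formed) = 5168 − 5213 = −45 kJ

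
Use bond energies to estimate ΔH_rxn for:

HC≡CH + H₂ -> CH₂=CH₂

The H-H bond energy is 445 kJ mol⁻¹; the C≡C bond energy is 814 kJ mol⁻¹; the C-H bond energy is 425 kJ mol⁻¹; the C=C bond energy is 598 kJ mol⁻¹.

Bonds broken (reactants):
  C≡C: 1 × 814 = 814
  C-H: 2 × 425 = 850
  H-H: 1 × 445 = 445
  Σ(broken) = 2109 kJ
Bonds formed (products):
  C-H: 4 × 425 = 1700
  C=C: 1 × 598 = 598
  Σ(formed) = 2298 kJ
ΔH = Σ(broken) − Σ(formed) = 2109 − 2298 = −189 kJ

ΔH ≈ −189 kJ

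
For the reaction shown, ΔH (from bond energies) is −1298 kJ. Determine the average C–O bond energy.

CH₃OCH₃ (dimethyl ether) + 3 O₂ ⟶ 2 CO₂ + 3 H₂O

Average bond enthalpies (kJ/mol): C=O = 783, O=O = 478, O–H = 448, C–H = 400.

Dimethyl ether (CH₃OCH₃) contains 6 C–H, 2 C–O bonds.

D(C–O) ≈ 344 kJ/mol

Let D be the C–O bond energy.
Σ(broken) = 6×400 + 2×D + 3×478 = 3834 + 2D
Σ(formed) = 4×783 + 6×448 = 5820
ΔH = Σ(broken) − Σ(formed) = (3834 + 2D) − (5820) = −1986 + 2D
Setting this equal to −1298 kJ gives 2D = 688, so D = 344 kJ/mol.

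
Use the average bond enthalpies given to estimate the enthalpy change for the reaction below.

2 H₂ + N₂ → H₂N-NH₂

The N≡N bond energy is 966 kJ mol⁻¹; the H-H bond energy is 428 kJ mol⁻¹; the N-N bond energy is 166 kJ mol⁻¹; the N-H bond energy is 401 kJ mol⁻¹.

ΔH ≈ +52 kJ

Bonds broken (reactants):
  H-H: 2 × 428 = 856
  N≡N: 1 × 966 = 966
  Σ(broken) = 1822 kJ
Bonds formed (products):
  N-H: 4 × 401 = 1604
  N-N: 1 × 166 = 166
  Σ(formed) = 1770 kJ
ΔH = Σ(broken) − Σ(formed) = 1822 − 1770 = +52 kJ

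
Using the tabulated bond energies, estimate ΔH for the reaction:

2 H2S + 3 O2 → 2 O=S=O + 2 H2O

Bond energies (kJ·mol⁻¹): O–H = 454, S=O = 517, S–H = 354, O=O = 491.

ΔH ≈ −995 kJ

Bonds broken (reactants):
  O=O: 3 × 491 = 1473
  S–H: 4 × 354 = 1416
  Σ(broken) = 2889 kJ
Bonds formed (products):
  O–H: 4 × 454 = 1816
  S=O: 4 × 517 = 2068
  Σ(formed) = 3884 kJ
ΔH = Σ(broken) − Σ(formed) = 2889 − 3884 = −995 kJ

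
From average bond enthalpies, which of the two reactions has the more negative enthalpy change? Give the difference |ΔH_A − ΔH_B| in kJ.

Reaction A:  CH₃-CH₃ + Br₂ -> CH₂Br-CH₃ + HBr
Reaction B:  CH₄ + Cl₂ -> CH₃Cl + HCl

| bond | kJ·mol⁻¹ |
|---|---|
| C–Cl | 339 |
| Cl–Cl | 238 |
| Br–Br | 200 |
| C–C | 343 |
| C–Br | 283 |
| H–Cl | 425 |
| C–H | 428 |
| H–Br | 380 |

Reaction B, by 63 kJ

Reaction A:
  Bonds broken (reactants):
    Br–Br: 1 × 200 = 200
    C–C: 1 × 343 = 343
    C–H: 6 × 428 = 2568
    Σ(broken) = 3111 kJ
  Bonds formed (products):
    C–Br: 1 × 283 = 283
    C–C: 1 × 343 = 343
    C–H: 5 × 428 = 2140
    H–Br: 1 × 380 = 380
    Σ(formed) = 3146 kJ
  ΔH_A = 3111 − 3146 = −35 kJ
Reaction B:
  Bonds broken (reactants):
    C–H: 4 × 428 = 1712
    Cl–Cl: 1 × 238 = 238
    Σ(broken) = 1950 kJ
  Bonds formed (products):
    C–Cl: 1 × 339 = 339
    C–H: 3 × 428 = 1284
    H–Cl: 1 × 425 = 425
    Σ(formed) = 2048 kJ
  ΔH_B = 1950 − 2048 = −98 kJ
ΔH_A − ΔH_B = +63 kJ, so reaction B has the more negative ΔH; |ΔH_A − ΔH_B| = 63 kJ.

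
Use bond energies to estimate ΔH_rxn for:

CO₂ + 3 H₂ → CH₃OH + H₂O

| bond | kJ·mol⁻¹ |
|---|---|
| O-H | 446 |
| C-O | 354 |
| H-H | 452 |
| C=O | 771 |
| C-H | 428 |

Bonds broken (reactants):
  C=O: 2 × 771 = 1542
  H-H: 3 × 452 = 1356
  Σ(broken) = 2898 kJ
Bonds formed (products):
  C-H: 3 × 428 = 1284
  C-O: 1 × 354 = 354
  O-H: 3 × 446 = 1338
  Σ(formed) = 2976 kJ
ΔH = Σ(broken) − Σ(formed) = 2898 − 2976 = −78 kJ

ΔH ≈ −78 kJ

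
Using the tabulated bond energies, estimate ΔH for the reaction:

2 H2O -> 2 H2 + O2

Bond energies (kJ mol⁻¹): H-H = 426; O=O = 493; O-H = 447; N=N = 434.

Bonds broken (reactants):
  O-H: 4 × 447 = 1788
  Σ(broken) = 1788 kJ
Bonds formed (products):
  H-H: 2 × 426 = 852
  O=O: 1 × 493 = 493
  Σ(formed) = 1345 kJ
ΔH = Σ(broken) − Σ(formed) = 1788 − 1345 = +443 kJ

ΔH ≈ +443 kJ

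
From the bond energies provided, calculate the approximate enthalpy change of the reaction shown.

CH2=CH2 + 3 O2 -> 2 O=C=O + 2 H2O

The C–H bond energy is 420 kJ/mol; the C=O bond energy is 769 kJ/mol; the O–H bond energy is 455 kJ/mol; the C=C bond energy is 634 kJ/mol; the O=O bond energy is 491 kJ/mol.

ΔH ≈ −1109 kJ

Bonds broken (reactants):
  C–H: 4 × 420 = 1680
  C=C: 1 × 634 = 634
  O=O: 3 × 491 = 1473
  Σ(broken) = 3787 kJ
Bonds formed (products):
  C=O: 4 × 769 = 3076
  O–H: 4 × 455 = 1820
  Σ(formed) = 4896 kJ
ΔH = Σ(broken) − Σ(formed) = 3787 − 4896 = −1109 kJ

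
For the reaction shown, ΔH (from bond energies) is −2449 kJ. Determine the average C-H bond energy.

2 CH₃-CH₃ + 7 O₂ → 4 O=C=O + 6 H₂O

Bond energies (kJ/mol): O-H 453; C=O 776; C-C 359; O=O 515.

D(C-H) ≈ 406 kJ/mol

Let D be the C-H bond energy.
Σ(broken) = 2×359 + 12×D + 7×515 = 4323 + 12D
Σ(formed) = 8×776 + 12×453 = 11644
ΔH = Σ(broken) − Σ(formed) = (4323 + 12D) − (11644) = −7321 + 12D
Setting this equal to −2449 kJ gives 12D = 4872, so D = 406 kJ/mol.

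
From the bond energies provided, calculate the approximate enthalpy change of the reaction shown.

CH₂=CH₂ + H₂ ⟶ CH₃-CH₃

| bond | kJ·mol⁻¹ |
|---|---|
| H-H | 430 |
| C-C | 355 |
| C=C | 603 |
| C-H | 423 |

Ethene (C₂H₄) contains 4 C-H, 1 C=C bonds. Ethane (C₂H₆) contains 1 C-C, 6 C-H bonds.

ΔH ≈ −168 kJ

Bonds broken (reactants):
  C-H: 4 × 423 = 1692
  C=C: 1 × 603 = 603
  H-H: 1 × 430 = 430
  Σ(broken) = 2725 kJ
Bonds formed (products):
  C-C: 1 × 355 = 355
  C-H: 6 × 423 = 2538
  Σ(formed) = 2893 kJ
ΔH = Σ(broken) − Σ(formed) = 2725 − 2893 = −168 kJ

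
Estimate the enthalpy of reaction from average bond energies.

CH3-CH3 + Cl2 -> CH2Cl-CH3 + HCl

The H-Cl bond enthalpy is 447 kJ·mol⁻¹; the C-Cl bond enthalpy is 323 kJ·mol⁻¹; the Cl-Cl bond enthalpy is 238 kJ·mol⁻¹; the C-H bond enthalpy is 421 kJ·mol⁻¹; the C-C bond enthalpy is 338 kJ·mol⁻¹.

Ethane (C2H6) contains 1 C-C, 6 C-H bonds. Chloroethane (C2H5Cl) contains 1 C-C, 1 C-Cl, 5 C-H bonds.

ΔH ≈ −111 kJ

Bonds broken (reactants):
  C-C: 1 × 338 = 338
  C-H: 6 × 421 = 2526
  Cl-Cl: 1 × 238 = 238
  Σ(broken) = 3102 kJ
Bonds formed (products):
  C-C: 1 × 338 = 338
  C-Cl: 1 × 323 = 323
  C-H: 5 × 421 = 2105
  H-Cl: 1 × 447 = 447
  Σ(formed) = 3213 kJ
ΔH = Σ(broken) − Σ(formed) = 3102 − 3213 = −111 kJ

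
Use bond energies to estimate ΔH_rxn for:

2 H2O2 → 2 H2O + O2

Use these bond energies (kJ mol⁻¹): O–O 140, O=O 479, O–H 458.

Bonds broken (reactants):
  O–H: 4 × 458 = 1832
  O–O: 2 × 140 = 280
  Σ(broken) = 2112 kJ
Bonds formed (products):
  O–H: 4 × 458 = 1832
  O=O: 1 × 479 = 479
  Σ(formed) = 2311 kJ
ΔH = Σ(broken) − Σ(formed) = 2112 − 2311 = −199 kJ

ΔH ≈ −199 kJ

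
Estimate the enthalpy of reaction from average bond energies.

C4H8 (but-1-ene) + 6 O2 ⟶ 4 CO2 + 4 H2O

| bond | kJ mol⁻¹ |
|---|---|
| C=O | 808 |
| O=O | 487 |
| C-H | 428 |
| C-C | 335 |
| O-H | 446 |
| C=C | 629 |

ΔH ≈ −2387 kJ

Bonds broken (reactants):
  C-C: 2 × 335 = 670
  C-H: 8 × 428 = 3424
  C=C: 1 × 629 = 629
  O=O: 6 × 487 = 2922
  Σ(broken) = 7645 kJ
Bonds formed (products):
  C=O: 8 × 808 = 6464
  O-H: 8 × 446 = 3568
  Σ(formed) = 10032 kJ
ΔH = Σ(broken) − Σ(formed) = 7645 − 10032 = −2387 kJ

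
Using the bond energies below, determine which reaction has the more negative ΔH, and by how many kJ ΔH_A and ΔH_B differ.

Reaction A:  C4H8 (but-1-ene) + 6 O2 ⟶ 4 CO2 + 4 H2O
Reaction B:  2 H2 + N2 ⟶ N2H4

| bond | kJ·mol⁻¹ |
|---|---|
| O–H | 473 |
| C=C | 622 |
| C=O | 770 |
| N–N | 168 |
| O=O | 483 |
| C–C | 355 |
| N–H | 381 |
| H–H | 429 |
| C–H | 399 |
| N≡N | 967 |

Reaction A:
  Bonds broken (reactants):
    C–C: 2 × 355 = 710
    C–H: 8 × 399 = 3192
    C=C: 1 × 622 = 622
    O=O: 6 × 483 = 2898
    Σ(broken) = 7422 kJ
  Bonds formed (products):
    C=O: 8 × 770 = 6160
    O–H: 8 × 473 = 3784
    Σ(formed) = 9944 kJ
  ΔH_A = 7422 − 9944 = −2522 kJ
Reaction B:
  Bonds broken (reactants):
    H–H: 2 × 429 = 858
    N≡N: 1 × 967 = 967
    Σ(broken) = 1825 kJ
  Bonds formed (products):
    N–H: 4 × 381 = 1524
    N–N: 1 × 168 = 168
    Σ(formed) = 1692 kJ
  ΔH_B = 1825 − 1692 = +133 kJ
ΔH_A − ΔH_B = −2655 kJ, so reaction A has the more negative ΔH; |ΔH_A − ΔH_B| = 2655 kJ.

Reaction A, by 2655 kJ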